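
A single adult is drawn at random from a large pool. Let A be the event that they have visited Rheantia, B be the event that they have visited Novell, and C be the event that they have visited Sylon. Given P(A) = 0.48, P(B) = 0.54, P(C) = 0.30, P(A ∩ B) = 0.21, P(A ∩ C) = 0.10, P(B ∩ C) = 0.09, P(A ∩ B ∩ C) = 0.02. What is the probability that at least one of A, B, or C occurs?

0.94

Using inclusion–exclusion:
P(A ∪ B ∪ C) = 0.48 + 0.54 + 0.30 − 0.21 − 0.10 − 0.09 + 0.02 = 0.94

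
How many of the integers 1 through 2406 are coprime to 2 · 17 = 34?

1132

Apply inclusion-exclusion:
floor(2406/2) + floor(2406/17) − floor(2406/34) = 1203 + 141 − 70 = 1274
2406 − 1274 = 1132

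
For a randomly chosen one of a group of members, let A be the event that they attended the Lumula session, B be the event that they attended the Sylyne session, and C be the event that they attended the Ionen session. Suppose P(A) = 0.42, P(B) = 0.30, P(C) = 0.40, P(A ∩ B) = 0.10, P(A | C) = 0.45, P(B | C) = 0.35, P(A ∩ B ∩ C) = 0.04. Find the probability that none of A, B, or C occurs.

0.26

P(A ∩ C) = P(C)·P(A|C) = 0.40 × 0.45 = 0.18
P(B ∩ C) = P(C)·P(B|C) = 0.40 × 0.35 = 0.14
Using inclusion–exclusion:
P(A ∪ B ∪ C) = 0.42 + 0.30 + 0.40 − 0.10 − 0.18 − 0.14 + 0.04 = 0.74
P(none) = 1 − 0.74 = 0.26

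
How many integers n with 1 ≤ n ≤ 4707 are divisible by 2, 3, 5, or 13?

3549

Apply inclusion-exclusion:
2353 + 1569 + 941 + 362 − 784 − 470 − 181 − 313 − 120 − 72 + 156 + 60 + 36 + 24 − 12 = 3549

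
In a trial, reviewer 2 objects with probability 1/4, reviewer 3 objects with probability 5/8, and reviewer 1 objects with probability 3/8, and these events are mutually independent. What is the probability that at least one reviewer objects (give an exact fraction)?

211/256

P(none) = (1 − 1/4) × (1 − 5/8) × (1 − 3/8) = 3/4 × 3/8 × 5/8 = 45/256
P(at least one) = 1 − 45/256 = 211/256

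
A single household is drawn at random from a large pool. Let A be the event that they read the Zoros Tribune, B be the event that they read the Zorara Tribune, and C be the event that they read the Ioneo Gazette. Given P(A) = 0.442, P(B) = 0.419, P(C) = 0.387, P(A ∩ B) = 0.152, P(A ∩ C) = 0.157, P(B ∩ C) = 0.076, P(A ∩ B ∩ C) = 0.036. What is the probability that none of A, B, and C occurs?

P(A ∪ B ∪ C) = 0.442 + 0.419 + 0.387 − 0.152 − 0.157 − 0.076 + 0.036 = 0.899
P(none) = 1 − 0.899 = 0.101

0.101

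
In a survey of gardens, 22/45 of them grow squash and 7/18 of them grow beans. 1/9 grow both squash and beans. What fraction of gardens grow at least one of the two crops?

P(at least one) = 22/45 + 7/18 − 1/9 = 23/30

23/30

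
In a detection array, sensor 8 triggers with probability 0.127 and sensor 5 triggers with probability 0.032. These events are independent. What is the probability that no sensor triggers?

P(none) = (1 − 0.127) × (1 − 0.032) = 0.873 × 0.968 = 0.845064

0.845064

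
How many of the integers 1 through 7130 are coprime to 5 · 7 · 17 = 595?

4601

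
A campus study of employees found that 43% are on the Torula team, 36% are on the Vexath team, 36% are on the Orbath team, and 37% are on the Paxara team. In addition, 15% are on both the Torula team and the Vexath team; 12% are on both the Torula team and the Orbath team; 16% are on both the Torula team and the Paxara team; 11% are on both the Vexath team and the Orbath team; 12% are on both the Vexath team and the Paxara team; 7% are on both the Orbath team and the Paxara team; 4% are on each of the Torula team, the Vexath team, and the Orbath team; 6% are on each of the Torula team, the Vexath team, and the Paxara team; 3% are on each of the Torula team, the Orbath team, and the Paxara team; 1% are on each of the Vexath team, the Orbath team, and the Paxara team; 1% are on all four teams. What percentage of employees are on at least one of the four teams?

92%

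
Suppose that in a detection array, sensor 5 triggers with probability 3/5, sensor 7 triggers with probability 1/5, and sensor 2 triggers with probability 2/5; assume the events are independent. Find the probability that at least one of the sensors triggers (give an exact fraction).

101/125

P(none) = (1 − 3/5) × (1 − 1/5) × (1 − 2/5) = 2/5 × 4/5 × 3/5 = 24/125
P(at least one) = 1 − 24/125 = 101/125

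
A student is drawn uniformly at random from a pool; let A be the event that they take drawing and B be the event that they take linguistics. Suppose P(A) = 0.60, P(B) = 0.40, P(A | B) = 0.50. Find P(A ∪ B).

P(A ∩ B) = P(B)·P(A|B) = 0.40 × 0.50 = 0.20
P(A ∪ B) = 0.60 + 0.40 − 0.20 = 0.80

0.80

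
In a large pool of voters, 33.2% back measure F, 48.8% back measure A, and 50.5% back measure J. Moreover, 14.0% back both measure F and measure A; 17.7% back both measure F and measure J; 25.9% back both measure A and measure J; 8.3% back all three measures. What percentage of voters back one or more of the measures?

83.2%

Apply inclusion-exclusion:
P(at least one) = 33.2 + 48.8 + 50.5 − 14.0 − 17.7 − 25.9 + 8.3 = 83.2%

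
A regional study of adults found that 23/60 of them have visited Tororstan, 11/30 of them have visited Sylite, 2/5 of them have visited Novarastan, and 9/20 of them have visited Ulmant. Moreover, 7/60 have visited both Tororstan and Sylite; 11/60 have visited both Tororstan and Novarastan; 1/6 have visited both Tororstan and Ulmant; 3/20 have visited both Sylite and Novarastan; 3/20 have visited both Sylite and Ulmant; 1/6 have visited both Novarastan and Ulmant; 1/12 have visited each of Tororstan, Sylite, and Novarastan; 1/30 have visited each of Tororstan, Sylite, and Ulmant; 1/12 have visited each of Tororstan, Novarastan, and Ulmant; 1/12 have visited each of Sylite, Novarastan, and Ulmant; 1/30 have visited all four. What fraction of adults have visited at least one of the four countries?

By inclusion–exclusion:
P(at least one) = 23/60 + 11/30 + 2/5 + 9/20 − 7/60 − 11/60 − 1/6 − 3/20 − 3/20 − 1/6 + 1/12 + 1/30 + 1/12 + 1/12 − 1/30 = 11/12

11/12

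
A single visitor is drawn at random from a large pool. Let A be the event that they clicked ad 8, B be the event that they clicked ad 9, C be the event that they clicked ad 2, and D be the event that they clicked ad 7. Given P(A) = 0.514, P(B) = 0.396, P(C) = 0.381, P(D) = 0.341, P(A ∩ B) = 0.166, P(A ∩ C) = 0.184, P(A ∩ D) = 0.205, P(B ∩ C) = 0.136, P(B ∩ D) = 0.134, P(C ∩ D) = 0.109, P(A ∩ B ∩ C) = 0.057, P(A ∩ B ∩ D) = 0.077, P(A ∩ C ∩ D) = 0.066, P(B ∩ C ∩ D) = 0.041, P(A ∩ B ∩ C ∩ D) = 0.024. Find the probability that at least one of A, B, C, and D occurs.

0.915

P(A ∪ B ∪ C ∪ D) = 0.514 + 0.396 + 0.381 + 0.341 − 0.166 − 0.184 − 0.205 − 0.136 − 0.134 − 0.109 + 0.057 + 0.077 + 0.066 + 0.041 − 0.024 = 0.915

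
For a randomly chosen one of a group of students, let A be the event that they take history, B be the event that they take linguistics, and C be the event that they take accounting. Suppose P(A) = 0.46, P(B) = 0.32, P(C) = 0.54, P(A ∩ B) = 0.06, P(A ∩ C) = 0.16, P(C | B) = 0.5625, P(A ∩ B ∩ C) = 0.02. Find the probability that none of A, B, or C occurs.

0.06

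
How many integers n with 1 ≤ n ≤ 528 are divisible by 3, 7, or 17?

Apply inclusion-exclusion:
176 + 75 + 31 − 25 − 10 − 4 + 1 = 244

244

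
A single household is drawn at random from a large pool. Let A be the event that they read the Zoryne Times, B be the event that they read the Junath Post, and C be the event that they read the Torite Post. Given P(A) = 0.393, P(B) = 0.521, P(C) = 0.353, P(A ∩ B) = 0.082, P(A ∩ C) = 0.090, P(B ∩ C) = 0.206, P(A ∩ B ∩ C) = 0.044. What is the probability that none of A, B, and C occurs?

Inclusion–exclusion gives
P(A ∪ B ∪ C) = 0.393 + 0.521 + 0.353 − 0.082 − 0.090 − 0.206 + 0.044 = 0.933
P(none) = 1 − 0.933 = 0.067

0.067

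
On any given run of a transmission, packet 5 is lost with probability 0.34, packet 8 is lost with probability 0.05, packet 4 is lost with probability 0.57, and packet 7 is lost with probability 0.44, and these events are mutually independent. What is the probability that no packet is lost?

P(none) = (1 − 0.34) × (1 − 0.05) × (1 − 0.57) × (1 − 0.44) = 0.66 × 0.95 × 0.43 × 0.56 = 0.1509816

0.1509816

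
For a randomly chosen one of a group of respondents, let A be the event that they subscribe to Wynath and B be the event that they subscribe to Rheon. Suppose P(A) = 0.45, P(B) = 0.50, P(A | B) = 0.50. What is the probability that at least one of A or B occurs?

P(A ∩ B) = P(B)·P(A|B) = 0.50 × 0.50 = 0.25
Inclusion–exclusion gives
P(A ∪ B) = 0.45 + 0.50 − 0.25 = 0.70

0.70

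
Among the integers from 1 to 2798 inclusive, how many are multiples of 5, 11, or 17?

883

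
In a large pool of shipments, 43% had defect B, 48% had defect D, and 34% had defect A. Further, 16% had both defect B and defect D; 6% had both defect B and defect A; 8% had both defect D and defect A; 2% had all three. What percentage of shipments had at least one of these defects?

97%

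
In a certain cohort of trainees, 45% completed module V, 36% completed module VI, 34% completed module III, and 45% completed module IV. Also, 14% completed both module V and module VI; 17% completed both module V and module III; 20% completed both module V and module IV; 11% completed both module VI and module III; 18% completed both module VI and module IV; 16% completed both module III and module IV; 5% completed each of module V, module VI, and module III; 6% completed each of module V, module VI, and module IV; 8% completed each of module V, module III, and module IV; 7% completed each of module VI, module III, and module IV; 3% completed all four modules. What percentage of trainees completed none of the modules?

13%

Apply inclusion-exclusion:
P(union) = 45 + 36 + 34 + 45 − 14 − 17 − 20 − 11 − 18 − 16 + 5 + 6 + 8 + 7 − 3 = 87%
P(none) = 100% − 87% = 13%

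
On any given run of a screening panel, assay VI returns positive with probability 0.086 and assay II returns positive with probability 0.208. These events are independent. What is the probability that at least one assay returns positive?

P(none) = (1 − 0.086) × (1 − 0.208) = 0.914 × 0.792 = 0.723888
P(at least one) = 1 − 0.723888 = 0.276112

0.276112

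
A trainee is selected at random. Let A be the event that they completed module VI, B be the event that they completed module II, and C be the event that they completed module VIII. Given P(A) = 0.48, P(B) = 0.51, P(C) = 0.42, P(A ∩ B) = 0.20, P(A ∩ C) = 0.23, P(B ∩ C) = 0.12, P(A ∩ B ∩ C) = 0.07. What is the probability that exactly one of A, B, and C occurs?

P(exactly one) = 0.48 + 0.51 + 0.42 − 2·0.20 − 2·0.23 − 2·0.12 + 3·0.07 = 0.52

0.52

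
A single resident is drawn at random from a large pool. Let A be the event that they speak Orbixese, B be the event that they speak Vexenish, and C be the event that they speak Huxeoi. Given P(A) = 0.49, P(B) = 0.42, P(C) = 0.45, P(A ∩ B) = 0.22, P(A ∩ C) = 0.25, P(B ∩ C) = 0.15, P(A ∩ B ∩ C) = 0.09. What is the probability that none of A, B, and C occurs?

P(A ∪ B ∪ C) = 0.49 + 0.42 + 0.45 − 0.22 − 0.25 − 0.15 + 0.09 = 0.83
P(none) = 1 − 0.83 = 0.17

0.17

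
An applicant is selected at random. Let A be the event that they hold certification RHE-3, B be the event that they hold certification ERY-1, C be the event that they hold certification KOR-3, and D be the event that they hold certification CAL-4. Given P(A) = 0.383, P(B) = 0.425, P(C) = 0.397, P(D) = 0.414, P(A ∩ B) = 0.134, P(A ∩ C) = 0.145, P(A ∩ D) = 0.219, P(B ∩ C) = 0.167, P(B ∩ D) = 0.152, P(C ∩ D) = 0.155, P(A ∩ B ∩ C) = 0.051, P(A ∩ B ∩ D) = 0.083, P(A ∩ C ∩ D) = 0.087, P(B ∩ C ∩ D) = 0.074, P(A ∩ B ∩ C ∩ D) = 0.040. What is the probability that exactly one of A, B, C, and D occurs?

By inclusion–exclusion (exactly-one form):
P(exactly one) = 0.383 + 0.425 + 0.397 + 0.414 − 2·0.134 − 2·0.145 − 2·0.219 − 2·0.167 − 2·0.152 − 2·0.155 + 3·0.051 + 3·0.083 + 3·0.087 + 3·0.074 − 4·0.040 = 0.400

0.400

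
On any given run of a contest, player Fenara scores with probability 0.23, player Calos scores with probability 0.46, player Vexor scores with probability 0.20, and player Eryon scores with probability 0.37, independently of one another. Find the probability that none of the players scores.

Independence gives P(none) = ∏(1 − pᵢ).
P(none) = (1 − 0.23) × (1 − 0.46) × (1 − 0.20) × (1 − 0.37) = 0.77 × 0.54 × 0.80 × 0.63 = 0.2095632

0.2095632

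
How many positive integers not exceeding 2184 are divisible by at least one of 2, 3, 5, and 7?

1684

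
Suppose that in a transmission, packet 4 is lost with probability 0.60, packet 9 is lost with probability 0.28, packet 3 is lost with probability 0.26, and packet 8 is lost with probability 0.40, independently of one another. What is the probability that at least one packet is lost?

0.872128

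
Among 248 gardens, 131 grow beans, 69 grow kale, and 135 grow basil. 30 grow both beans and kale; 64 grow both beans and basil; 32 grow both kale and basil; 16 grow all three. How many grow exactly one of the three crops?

N(exactly one) = 131 + 69 + 135 − 2·30 − 2·64 − 2·32 + 3·16 = 131

131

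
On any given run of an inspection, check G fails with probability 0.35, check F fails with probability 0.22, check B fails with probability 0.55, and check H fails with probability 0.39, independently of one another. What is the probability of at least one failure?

P(none) = (1 − 0.35) × (1 − 0.22) × (1 − 0.55) × (1 − 0.39) = 0.65 × 0.78 × 0.45 × 0.61 = 0.1391715
P(at least one) = 1 − 0.1391715 = 0.8608285

0.8608285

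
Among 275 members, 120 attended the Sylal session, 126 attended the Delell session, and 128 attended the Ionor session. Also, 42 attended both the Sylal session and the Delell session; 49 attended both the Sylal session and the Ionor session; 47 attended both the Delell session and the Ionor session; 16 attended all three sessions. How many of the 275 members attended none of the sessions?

23

|at least one| = 120 + 126 + 128 − 42 − 49 − 47 + 16 = 252
None: 275 − 252 = 23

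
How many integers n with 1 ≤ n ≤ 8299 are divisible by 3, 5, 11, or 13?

By inclusion–exclusion:
⌊8299/3⌋ + ⌊8299/5⌋ + ⌊8299/11⌋ + ⌊8299/13⌋ − ⌊8299/15⌋ − ⌊8299/33⌋ − ⌊8299/39⌋ − ⌊8299/55⌋ − ⌊8299/65⌋ − ⌊8299/143⌋ + ⌊8299/165⌋ + ⌊8299/195⌋ + ⌊8299/429⌋ + ⌊8299/715⌋ − ⌊8299/2145⌋ = 2766 + 1659 + 754 + 638 − 553 − 251 − 212 − 150 − 127 − 58 + 50 + 42 + 19 + 11 − 3 = 4585

4585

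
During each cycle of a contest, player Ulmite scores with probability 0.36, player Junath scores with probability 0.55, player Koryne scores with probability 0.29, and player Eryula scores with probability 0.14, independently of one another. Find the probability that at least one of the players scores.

0.8241472

P(none) = (1 − 0.36) × (1 − 0.55) × (1 − 0.29) × (1 − 0.14) = 0.64 × 0.45 × 0.71 × 0.86 = 0.1758528
P(at least one) = 1 − 0.1758528 = 0.8241472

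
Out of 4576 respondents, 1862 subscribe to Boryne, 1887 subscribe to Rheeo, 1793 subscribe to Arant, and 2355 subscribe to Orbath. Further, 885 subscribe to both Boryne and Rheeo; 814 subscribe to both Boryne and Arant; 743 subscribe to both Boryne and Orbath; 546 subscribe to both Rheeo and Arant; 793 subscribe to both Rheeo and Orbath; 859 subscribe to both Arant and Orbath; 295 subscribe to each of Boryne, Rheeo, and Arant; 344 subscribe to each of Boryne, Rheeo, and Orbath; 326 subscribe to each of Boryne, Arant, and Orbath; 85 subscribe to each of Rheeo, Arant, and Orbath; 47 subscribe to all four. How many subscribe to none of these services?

N(≥1) = 1862 + 1887 + 1793 + 2355 − 885 − 814 − 743 − 546 − 793 − 859 + 295 + 344 + 326 + 85 − 47 = 4260
None: 4576 − 4260 = 316

316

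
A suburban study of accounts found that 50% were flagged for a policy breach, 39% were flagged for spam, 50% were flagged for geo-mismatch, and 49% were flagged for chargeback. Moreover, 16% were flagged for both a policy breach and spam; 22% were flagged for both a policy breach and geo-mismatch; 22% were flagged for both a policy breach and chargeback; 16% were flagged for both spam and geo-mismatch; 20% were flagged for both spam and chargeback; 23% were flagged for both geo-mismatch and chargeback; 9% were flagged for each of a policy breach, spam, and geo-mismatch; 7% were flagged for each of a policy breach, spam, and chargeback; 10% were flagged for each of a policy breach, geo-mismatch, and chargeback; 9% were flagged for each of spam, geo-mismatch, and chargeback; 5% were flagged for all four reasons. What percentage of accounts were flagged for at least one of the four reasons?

99%

Using inclusion–exclusion:
P(at least one) = 50 + 39 + 50 + 49 − 16 − 22 − 22 − 16 − 20 − 23 + 9 + 7 + 10 + 9 − 5 = 99%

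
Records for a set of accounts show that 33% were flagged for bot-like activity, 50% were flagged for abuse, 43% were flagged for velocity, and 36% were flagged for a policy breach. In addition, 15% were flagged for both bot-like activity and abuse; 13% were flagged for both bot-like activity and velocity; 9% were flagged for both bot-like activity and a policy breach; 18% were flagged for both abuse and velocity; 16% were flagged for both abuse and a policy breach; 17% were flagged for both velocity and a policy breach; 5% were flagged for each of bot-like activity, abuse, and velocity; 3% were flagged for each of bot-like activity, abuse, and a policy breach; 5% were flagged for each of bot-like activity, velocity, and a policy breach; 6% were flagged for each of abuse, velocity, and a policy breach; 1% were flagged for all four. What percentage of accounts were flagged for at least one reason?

92%

By inclusion-exclusion,
P(union) = 33 + 50 + 43 + 36 − 15 − 13 − 9 − 18 − 16 − 17 + 5 + 3 + 5 + 6 − 1 = 92%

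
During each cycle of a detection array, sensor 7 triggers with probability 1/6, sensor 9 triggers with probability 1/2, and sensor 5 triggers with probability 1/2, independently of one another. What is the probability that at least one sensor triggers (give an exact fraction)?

19/24

P(none) = (1 − 1/6) × (1 − 1/2) × (1 − 1/2) = 5/6 × 1/2 × 1/2 = 5/24
P(at least one) = 1 − 5/24 = 19/24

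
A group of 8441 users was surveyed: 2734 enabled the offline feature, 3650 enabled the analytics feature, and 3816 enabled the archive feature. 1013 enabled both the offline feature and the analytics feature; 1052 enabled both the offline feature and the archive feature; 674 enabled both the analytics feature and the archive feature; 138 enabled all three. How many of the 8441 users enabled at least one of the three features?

7599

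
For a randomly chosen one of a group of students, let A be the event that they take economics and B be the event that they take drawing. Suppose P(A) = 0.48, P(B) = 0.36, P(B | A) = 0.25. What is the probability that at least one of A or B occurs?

0.72

P(A ∩ B) = P(A)·P(B|A) = 0.48 × 0.25 = 0.12
P(A ∪ B) = 0.48 + 0.36 − 0.12 = 0.72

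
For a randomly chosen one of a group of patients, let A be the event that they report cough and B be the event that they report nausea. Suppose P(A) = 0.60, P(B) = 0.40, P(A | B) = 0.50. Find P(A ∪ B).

0.80

P(A ∩ B) = P(B)·P(A|B) = 0.40 × 0.50 = 0.20
P(A ∪ B) = 0.60 + 0.40 − 0.20 = 0.80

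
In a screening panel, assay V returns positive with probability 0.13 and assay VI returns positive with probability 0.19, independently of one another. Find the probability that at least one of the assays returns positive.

0.2953

Independence gives P(none) = ∏(1 − pᵢ).
P(none) = (1 − 0.13) × (1 − 0.19) = 0.87 × 0.81 = 0.7047
P(at least one) = 1 − 0.7047 = 0.2953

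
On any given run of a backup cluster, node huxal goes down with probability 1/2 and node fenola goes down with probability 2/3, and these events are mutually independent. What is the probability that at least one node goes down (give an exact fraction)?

5/6

P(none) = (1 − 1/2) × (1 − 2/3) = 1/2 × 1/3 = 1/6
P(at least one) = 1 − 1/6 = 5/6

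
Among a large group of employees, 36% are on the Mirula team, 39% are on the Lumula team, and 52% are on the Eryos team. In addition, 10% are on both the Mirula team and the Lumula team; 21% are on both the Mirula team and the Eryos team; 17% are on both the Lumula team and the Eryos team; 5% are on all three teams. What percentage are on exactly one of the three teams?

46%

P(exactly one) = 36 + 39 + 52 − 2·10 − 2·21 − 2·17 + 3·5 = 46%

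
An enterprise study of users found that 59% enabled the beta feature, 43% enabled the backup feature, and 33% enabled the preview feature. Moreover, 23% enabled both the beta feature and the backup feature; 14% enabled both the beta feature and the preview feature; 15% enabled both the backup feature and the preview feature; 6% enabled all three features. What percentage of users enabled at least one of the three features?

P(union) = 59 + 43 + 33 − 23 − 14 − 15 + 6 = 89%

89%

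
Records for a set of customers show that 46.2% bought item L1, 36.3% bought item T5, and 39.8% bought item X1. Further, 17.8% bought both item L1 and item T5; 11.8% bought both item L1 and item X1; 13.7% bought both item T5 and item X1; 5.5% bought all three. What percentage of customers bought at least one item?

84.5%

By inclusion-exclusion,
P(≥1) = 46.2 + 36.3 + 39.8 − 17.8 − 11.8 − 13.7 + 5.5 = 84.5%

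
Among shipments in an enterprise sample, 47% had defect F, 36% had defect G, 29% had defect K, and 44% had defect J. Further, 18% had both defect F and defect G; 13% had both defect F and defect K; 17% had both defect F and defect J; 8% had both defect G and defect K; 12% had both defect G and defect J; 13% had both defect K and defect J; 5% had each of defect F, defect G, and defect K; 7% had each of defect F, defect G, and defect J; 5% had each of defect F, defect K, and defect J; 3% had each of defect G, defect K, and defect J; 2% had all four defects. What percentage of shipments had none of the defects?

7%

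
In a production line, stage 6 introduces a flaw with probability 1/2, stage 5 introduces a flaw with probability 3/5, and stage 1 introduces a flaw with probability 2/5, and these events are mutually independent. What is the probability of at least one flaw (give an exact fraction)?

22/25

P(none) = (1 − 1/2) × (1 − 3/5) × (1 − 2/5) = 1/2 × 2/5 × 3/5 = 3/25
P(at least one) = 1 − 3/25 = 22/25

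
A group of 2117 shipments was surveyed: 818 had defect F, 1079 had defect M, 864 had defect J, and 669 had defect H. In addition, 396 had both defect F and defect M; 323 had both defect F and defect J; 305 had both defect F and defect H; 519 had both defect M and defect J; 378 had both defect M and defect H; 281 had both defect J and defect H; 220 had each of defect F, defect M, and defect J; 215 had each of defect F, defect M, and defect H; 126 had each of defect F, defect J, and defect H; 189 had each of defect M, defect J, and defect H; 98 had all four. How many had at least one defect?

Apply inclusion-exclusion:
N(≥1) = 818 + 1079 + 864 + 669 − 396 − 323 − 305 − 519 − 378 − 281 + 220 + 215 + 126 + 189 − 98 = 1880

1880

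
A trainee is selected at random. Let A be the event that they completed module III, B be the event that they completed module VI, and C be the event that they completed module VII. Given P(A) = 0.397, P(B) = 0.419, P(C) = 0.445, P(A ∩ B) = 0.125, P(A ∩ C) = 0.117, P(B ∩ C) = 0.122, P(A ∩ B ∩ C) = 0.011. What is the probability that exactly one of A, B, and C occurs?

By inclusion–exclusion (exactly-one form):
P(exactly one) = 0.397 + 0.419 + 0.445 − 2·0.125 − 2·0.117 − 2·0.122 + 3·0.011 = 0.566

0.566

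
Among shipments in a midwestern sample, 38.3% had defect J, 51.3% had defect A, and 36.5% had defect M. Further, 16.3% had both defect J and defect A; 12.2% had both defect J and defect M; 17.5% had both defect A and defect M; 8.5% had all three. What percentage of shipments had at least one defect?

88.6%

Inclusion–exclusion gives
P(at least one) = 38.3 + 51.3 + 36.5 − 16.3 − 12.2 − 17.5 + 8.5 = 88.6%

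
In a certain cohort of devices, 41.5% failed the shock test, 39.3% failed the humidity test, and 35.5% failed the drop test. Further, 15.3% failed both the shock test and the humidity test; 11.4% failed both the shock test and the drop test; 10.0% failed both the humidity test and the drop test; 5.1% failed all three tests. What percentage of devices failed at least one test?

By inclusion–exclusion:
P(union) = 41.5 + 39.3 + 35.5 − 15.3 − 11.4 − 10.0 + 5.1 = 84.7%

84.7%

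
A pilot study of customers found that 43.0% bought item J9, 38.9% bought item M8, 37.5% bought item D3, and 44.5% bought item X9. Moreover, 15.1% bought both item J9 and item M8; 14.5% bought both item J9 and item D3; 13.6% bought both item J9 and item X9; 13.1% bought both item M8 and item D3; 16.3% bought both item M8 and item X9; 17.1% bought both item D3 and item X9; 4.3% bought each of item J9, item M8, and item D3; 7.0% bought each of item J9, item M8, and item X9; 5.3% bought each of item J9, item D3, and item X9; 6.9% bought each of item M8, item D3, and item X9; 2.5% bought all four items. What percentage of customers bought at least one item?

95.2%

By inclusion-exclusion,
P(≥1) = 43.0 + 38.9 + 37.5 + 44.5 − 15.1 − 14.5 − 13.6 − 13.1 − 16.3 − 17.1 + 4.3 + 7.0 + 5.3 + 6.9 − 2.5 = 95.2%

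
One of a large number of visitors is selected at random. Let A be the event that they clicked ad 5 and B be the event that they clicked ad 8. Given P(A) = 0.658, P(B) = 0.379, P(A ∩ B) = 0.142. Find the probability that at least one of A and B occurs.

0.895

By inclusion–exclusion:
P(A ∪ B) = 0.658 + 0.379 − 0.142 = 0.895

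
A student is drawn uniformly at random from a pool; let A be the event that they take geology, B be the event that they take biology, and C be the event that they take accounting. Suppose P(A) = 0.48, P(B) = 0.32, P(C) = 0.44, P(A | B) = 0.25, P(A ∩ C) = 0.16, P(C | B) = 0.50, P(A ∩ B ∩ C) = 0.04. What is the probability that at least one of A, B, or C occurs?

0.88

P(A ∩ B) = P(B)·P(A|B) = 0.32 × 0.25 = 0.08
P(B ∩ C) = P(B)·P(C|B) = 0.32 × 0.50 = 0.16
Apply inclusion-exclusion:
P(A ∪ B ∪ C) = 0.48 + 0.32 + 0.44 − 0.08 − 0.16 − 0.16 + 0.04 = 0.88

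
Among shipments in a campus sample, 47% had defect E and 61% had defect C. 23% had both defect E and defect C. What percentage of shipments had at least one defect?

By inclusion-exclusion,
P(union) = 47 + 61 − 23 = 85%

85%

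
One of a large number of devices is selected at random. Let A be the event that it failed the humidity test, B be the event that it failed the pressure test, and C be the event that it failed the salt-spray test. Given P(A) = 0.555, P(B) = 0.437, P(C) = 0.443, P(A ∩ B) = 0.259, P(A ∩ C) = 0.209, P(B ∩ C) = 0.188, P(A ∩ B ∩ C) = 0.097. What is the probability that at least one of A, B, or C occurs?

0.876

P(A ∪ B ∪ C) = 0.555 + 0.437 + 0.443 − 0.259 − 0.209 − 0.188 + 0.097 = 0.876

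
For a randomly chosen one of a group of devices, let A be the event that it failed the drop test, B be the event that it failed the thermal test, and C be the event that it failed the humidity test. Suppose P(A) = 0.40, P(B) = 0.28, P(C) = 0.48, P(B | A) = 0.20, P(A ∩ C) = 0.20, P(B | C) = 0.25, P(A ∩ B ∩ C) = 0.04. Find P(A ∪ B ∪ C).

P(A ∩ B) = P(A)·P(B|A) = 0.40 × 0.20 = 0.08
P(B ∩ C) = P(C)·P(B|C) = 0.48 × 0.25 = 0.12
P(A ∪ B ∪ C) = 0.40 + 0.28 + 0.48 − 0.08 − 0.20 − 0.12 + 0.04 = 0.80

0.80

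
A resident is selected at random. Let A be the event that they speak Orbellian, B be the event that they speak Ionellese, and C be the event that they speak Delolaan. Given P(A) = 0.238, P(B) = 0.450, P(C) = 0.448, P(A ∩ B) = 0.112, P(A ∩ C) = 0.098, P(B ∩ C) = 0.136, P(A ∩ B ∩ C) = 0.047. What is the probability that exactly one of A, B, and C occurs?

0.585

P(exactly one) = 0.238 + 0.450 + 0.448 − 2·0.112 − 2·0.098 − 2·0.136 + 3·0.047 = 0.585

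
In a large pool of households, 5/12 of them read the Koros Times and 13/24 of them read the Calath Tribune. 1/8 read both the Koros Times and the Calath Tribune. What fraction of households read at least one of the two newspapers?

5/6

Apply inclusion-exclusion:
P(≥1) = 5/12 + 13/24 − 1/8 = 5/6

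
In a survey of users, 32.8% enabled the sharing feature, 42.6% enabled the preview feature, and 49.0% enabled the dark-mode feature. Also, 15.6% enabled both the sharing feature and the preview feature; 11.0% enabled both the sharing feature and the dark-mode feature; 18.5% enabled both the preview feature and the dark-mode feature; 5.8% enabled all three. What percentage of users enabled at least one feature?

85.1%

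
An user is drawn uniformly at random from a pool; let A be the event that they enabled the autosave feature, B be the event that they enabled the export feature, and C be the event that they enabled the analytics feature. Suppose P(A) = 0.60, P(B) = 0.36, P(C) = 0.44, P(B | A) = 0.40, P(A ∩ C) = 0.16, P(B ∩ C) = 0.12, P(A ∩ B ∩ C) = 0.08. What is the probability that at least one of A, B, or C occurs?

P(A ∩ B) = P(A)·P(B|A) = 0.60 × 0.40 = 0.24
P(A ∪ B ∪ C) = 0.60 + 0.36 + 0.44 − 0.24 − 0.16 − 0.12 + 0.08 = 0.96

0.96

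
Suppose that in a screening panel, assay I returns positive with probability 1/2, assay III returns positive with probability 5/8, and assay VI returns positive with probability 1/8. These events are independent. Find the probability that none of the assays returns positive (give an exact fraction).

21/128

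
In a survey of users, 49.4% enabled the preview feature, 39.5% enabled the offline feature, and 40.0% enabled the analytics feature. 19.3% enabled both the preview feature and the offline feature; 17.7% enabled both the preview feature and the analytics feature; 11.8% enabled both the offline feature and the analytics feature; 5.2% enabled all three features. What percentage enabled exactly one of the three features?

By inclusion–exclusion (exactly-one form):
P(exactly one) = 49.4 + 39.5 + 40.0 − 2·19.3 − 2·17.7 − 2·11.8 + 3·5.2 = 46.9%

46.9%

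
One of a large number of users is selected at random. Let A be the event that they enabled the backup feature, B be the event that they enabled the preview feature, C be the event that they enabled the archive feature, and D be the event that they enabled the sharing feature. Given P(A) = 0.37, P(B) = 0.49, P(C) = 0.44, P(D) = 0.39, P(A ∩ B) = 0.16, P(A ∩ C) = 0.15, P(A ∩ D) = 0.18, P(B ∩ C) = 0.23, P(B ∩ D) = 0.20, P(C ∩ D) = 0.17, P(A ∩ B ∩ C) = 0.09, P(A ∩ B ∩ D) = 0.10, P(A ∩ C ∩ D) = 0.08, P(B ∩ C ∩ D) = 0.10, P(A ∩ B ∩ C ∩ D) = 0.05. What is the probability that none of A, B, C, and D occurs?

Using inclusion–exclusion:
P(A ∪ B ∪ C ∪ D) = 0.37 + 0.49 + 0.44 + 0.39 − 0.16 − 0.15 − 0.18 − 0.23 − 0.20 − 0.17 + 0.09 + 0.10 + 0.08 + 0.10 − 0.05 = 0.92
P(none) = 1 − 0.92 = 0.08

0.08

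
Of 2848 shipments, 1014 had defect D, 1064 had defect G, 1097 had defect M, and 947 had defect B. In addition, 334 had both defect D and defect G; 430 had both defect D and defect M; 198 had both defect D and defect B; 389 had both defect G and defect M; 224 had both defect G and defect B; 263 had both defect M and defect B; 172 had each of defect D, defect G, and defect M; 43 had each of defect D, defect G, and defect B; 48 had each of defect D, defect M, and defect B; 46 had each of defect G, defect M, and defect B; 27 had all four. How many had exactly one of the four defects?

By inclusion–exclusion (exactly-one form):
|exactly one| = 1014 + 1064 + 1097 + 947 − 2·334 − 2·430 − 2·198 − 2·389 − 2·224 − 2·263 + 3·172 + 3·43 + 3·48 + 3·46 − 4·27 = 1265

1265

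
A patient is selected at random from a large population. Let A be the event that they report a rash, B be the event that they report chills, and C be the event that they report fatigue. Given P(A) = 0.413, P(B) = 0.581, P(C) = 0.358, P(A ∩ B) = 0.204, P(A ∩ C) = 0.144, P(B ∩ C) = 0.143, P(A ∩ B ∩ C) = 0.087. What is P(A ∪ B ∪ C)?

Using inclusion–exclusion:
P(A ∪ B ∪ C) = 0.413 + 0.581 + 0.358 − 0.204 − 0.144 − 0.143 + 0.087 = 0.948

0.948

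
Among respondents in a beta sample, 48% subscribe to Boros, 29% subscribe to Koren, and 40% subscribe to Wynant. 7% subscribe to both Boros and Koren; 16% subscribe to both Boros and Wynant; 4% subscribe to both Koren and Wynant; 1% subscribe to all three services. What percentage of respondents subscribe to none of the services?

9%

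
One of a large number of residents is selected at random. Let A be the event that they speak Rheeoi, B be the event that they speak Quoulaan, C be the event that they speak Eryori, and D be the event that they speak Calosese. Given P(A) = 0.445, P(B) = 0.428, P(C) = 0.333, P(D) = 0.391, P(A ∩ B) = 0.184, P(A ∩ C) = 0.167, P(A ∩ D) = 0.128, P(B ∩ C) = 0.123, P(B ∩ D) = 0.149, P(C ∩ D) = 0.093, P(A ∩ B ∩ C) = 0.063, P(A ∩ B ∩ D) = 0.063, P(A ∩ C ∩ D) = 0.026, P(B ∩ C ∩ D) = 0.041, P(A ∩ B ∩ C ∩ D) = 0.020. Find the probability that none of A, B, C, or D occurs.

0.074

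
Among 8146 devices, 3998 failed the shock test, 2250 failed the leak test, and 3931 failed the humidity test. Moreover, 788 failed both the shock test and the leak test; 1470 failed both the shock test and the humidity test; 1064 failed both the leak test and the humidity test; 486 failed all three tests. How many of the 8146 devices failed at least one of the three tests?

7343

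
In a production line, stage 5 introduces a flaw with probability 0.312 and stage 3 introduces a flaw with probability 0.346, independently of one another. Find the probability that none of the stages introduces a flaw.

Independence gives P(none) = ∏(1 − pᵢ).
P(none) = (1 − 0.312) × (1 − 0.346) = 0.688 × 0.654 = 0.449952

0.449952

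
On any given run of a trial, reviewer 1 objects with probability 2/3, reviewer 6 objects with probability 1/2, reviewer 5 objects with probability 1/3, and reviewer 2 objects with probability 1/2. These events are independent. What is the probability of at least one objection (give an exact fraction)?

17/18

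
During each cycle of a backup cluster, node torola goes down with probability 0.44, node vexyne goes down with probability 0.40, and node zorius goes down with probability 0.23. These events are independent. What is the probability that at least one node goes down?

0.74128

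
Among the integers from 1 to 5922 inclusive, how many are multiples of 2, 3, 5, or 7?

By inclusion–exclusion:
2961 + 1974 + 1184 + 846 − 987 − 592 − 423 − 394 − 282 − 169 + 197 + 141 + 84 + 56 − 28 = 4568

4568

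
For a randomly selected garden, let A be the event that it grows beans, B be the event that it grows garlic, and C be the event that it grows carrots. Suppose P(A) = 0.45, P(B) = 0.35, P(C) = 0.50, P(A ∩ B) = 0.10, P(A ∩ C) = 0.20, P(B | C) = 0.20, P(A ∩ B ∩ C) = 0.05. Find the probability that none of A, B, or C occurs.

0.05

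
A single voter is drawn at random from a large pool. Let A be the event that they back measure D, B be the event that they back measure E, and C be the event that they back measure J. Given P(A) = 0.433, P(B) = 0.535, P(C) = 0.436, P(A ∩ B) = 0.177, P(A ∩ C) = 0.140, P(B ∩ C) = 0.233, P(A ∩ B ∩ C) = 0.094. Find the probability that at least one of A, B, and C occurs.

0.948

P(A ∪ B ∪ C) = 0.433 + 0.535 + 0.436 − 0.177 − 0.140 − 0.233 + 0.094 = 0.948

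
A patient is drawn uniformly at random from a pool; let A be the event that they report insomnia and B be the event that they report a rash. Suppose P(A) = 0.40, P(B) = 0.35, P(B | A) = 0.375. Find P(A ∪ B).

P(A ∩ B) = P(A)·P(B|A) = 0.40 × 0.375 = 0.15
P(A ∪ B) = 0.40 + 0.35 − 0.15 = 0.60

0.60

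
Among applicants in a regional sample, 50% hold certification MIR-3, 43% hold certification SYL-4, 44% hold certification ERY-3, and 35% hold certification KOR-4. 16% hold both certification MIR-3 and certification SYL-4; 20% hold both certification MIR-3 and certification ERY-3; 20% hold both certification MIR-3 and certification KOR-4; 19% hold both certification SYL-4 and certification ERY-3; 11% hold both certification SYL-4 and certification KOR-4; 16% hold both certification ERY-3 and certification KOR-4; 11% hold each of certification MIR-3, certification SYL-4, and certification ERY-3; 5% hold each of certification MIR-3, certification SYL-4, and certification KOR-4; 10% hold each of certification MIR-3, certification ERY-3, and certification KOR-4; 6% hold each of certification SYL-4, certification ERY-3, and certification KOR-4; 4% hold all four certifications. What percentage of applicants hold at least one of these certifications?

Using inclusion–exclusion:
P(union) = 50 + 43 + 44 + 35 − 16 − 20 − 20 − 19 − 11 − 16 + 11 + 5 + 10 + 6 − 4 = 98%

98%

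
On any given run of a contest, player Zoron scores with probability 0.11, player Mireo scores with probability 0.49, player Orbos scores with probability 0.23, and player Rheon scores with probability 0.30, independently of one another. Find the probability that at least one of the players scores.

0.7553479

P(none) = (1 − 0.11) × (1 − 0.49) × (1 − 0.23) × (1 − 0.30) = 0.89 × 0.51 × 0.77 × 0.70 = 0.2446521
P(at least one) = 1 − 0.2446521 = 0.7553479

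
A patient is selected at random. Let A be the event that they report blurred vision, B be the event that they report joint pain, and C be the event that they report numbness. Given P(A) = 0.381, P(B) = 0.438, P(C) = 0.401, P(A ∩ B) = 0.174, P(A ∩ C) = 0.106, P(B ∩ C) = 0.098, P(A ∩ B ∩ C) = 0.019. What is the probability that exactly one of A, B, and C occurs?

0.521

Using the inclusion–exclusion count for exactly one event:
P(exactly one) = 0.381 + 0.438 + 0.401 − 2·0.174 − 2·0.106 − 2·0.098 + 3·0.019 = 0.521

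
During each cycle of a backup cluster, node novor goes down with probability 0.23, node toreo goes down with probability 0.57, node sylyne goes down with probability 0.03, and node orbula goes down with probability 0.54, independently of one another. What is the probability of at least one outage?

0.85226318

Since the events are independent, P(none) is the product of the individual non-occurrence probabilities.
P(none) = (1 − 0.23) × (1 − 0.57) × (1 − 0.03) × (1 − 0.54) = 0.77 × 0.43 × 0.97 × 0.46 = 0.14773682
P(at least one) = 1 − 0.14773682 = 0.85226318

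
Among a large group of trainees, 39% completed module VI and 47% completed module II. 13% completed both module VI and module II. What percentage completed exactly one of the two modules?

Using the inclusion–exclusion count for exactly one event:
P(exactly one) = 39 + 47 − 2·13 = 60%

60%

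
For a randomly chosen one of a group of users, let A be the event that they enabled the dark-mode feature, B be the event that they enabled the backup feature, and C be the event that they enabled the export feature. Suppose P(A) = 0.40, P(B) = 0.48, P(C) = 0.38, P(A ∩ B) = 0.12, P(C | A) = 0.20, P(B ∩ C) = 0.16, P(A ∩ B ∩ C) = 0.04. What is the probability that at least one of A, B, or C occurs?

P(A ∩ C) = P(A)·P(C|A) = 0.40 × 0.20 = 0.08
Apply inclusion-exclusion:
P(A ∪ B ∪ C) = 0.40 + 0.48 + 0.38 − 0.12 − 0.08 − 0.16 + 0.04 = 0.94

0.94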